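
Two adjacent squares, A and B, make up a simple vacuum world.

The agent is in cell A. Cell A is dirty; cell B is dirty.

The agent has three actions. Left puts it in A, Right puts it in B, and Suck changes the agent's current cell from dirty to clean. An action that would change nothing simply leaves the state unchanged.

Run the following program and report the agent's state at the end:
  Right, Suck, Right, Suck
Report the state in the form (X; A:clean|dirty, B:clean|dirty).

Right (#1): (B; A:dirty, B:dirty)
Suck (#2): (B; A:dirty, B:clean)
Right (#3): (B; A:dirty, B:clean)
Suck (#4): (B; A:dirty, B:clean)

(B; A:dirty, B:clean)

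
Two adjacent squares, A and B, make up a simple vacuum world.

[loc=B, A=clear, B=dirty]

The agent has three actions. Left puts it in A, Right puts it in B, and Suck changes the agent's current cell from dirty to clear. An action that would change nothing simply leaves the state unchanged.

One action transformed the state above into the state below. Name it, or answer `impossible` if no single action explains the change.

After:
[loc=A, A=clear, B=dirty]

Left

try  Left: in A — A clear, B dirty  ← match
try Right: in B — A clear, B dirty
try  Suck: in B — A clear, B clear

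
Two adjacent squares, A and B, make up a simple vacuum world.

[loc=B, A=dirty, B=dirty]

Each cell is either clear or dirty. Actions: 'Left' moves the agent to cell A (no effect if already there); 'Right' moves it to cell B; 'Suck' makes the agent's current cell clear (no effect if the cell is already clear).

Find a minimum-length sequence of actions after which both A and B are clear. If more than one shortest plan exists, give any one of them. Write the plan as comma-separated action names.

1) do Suck; now (B; A:dirty, B:clear)
2) do Left; now (A; A:dirty, B:clear)
3) do Suck; now (A; A:clear, B:clear)
min 3: Suck B + move + Suck A

Suck, Left, Suck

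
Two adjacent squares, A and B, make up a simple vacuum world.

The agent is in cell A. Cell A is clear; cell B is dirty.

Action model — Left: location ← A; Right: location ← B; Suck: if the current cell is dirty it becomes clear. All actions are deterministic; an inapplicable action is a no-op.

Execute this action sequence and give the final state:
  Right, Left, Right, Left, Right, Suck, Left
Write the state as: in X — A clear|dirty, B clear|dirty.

in A — A clear, B clear

1. Right → in B — A clear, B dirty
2. Left → in A — A clear, B dirty
3. Right → in B — A clear, B dirty
4. Left → in A — A clear, B dirty
5. Right → in B — A clear, B dirty
6. Suck → in B — A clear, B clear
7. Left → in A — A clear, B clear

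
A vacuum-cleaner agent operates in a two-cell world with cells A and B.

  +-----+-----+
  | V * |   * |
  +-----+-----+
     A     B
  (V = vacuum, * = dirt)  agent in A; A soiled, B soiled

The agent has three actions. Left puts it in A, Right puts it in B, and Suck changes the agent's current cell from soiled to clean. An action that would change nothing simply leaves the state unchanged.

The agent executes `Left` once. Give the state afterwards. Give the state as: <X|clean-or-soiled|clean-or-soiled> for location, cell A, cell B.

<A|soiled|soiled>

start: <A|soiled|soiled>
[1] after Left: <A|soiled|soiled>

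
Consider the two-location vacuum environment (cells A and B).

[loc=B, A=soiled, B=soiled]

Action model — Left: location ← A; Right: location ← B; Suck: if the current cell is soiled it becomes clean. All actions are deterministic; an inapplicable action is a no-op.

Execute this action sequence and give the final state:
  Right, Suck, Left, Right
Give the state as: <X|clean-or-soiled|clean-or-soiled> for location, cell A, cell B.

Right (#1): <B|soiled|soiled>
Suck (#2): <B|soiled|clean>
Left (#3): <A|soiled|clean>
Right (#4): <B|soiled|clean>

<B|soiled|clean>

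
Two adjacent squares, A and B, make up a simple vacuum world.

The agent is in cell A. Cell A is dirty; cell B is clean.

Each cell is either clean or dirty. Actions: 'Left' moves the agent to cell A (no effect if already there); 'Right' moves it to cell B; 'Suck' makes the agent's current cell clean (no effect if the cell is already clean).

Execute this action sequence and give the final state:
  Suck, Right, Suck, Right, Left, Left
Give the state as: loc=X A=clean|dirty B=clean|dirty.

step 1/6 (Suck): loc=A A=clean B=clean
step 2/6 (Right): loc=B A=clean B=clean
step 3/6 (Suck): loc=B A=clean B=clean
step 4/6 (Right): loc=B A=clean B=clean
step 5/6 (Left): loc=A A=clean B=clean
step 6/6 (Left): loc=A A=clean B=clean

loc=A A=clean B=clean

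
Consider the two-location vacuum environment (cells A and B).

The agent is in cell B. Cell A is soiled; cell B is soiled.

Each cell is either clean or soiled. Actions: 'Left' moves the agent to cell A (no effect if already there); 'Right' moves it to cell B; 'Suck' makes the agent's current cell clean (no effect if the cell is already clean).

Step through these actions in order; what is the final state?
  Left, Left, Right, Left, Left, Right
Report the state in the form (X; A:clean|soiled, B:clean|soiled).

Left (#1): (A; A:soiled, B:soiled)
Left (#2): (A; A:soiled, B:soiled)
Right (#3): (B; A:soiled, B:soiled)
Left (#4): (A; A:soiled, B:soiled)
Left (#5): (A; A:soiled, B:soiled)
Right (#6): (B; A:soiled, B:soiled)

(B; A:soiled, B:soiled)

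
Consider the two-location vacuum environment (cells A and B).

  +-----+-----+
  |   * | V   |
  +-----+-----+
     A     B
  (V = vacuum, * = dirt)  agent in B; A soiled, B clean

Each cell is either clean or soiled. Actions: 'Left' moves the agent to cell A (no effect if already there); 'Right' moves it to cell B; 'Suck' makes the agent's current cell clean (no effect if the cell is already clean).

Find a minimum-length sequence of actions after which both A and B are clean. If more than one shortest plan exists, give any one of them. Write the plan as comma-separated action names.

step 1/2 (Left): loc=A A=soiled B=clean
step 2/2 (Suck): loc=A A=clean B=clean
min 2: go A then Suck

Left, Suck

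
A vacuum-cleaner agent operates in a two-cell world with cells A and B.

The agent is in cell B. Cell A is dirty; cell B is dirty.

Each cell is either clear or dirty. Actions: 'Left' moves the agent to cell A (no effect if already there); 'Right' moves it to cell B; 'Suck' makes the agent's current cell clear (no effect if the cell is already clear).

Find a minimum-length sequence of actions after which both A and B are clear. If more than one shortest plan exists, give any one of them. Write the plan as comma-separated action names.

Suck, Left, Suck

t=1 Suck ⇒ <B|dirty|clear>
t=2 Left ⇒ <A|dirty|clear>
t=3 Suck ⇒ <A|clear|clear>
min 3: Suck B + move + Suck A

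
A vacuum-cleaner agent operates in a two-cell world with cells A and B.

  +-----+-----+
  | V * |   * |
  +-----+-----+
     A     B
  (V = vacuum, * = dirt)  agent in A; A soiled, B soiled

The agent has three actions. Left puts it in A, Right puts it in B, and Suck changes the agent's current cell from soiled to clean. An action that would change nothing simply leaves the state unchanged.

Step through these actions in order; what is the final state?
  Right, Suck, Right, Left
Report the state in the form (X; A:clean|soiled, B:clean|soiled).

(A; A:soiled, B:clean)

1) do Right; now (B; A:soiled, B:soiled)
2) do Suck; now (B; A:soiled, B:clean)
3) do Right; now (B; A:soiled, B:clean)
4) do Left; now (A; A:soiled, B:clean)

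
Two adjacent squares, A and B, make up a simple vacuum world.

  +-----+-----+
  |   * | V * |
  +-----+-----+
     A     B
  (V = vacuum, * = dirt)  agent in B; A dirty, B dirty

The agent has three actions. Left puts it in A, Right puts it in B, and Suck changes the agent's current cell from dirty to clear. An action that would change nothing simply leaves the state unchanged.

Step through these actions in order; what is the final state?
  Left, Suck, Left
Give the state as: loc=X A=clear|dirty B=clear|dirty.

t=1 Left ⇒ loc=A A=dirty B=dirty
t=2 Suck ⇒ loc=A A=clear B=dirty
t=3 Left ⇒ loc=A A=clear B=dirty

loc=A A=clear B=dirty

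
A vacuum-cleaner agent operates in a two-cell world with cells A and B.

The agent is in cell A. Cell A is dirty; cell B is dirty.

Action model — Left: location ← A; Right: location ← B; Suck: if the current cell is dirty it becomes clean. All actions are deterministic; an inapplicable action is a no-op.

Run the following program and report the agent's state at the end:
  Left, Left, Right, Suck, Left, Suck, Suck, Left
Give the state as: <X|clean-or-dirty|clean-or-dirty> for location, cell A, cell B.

<A|clean|clean>

1) do Left; now <A|dirty|dirty>
2) do Left; now <A|dirty|dirty>
3) do Right; now <B|dirty|dirty>
4) do Suck; now <B|dirty|clean>
5) do Left; now <A|dirty|clean>
6) do Suck; now <A|clean|clean>
7) do Suck; now <A|clean|clean>
8) do Left; now <A|clean|clean>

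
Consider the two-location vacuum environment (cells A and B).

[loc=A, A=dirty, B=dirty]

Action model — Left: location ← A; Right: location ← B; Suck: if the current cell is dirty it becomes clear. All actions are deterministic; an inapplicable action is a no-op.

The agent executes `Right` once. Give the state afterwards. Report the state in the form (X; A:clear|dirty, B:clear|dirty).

(B; A:dirty, B:dirty)

start: (A; A:dirty, B:dirty)
[1] after Right: (B; A:dirty, B:dirty)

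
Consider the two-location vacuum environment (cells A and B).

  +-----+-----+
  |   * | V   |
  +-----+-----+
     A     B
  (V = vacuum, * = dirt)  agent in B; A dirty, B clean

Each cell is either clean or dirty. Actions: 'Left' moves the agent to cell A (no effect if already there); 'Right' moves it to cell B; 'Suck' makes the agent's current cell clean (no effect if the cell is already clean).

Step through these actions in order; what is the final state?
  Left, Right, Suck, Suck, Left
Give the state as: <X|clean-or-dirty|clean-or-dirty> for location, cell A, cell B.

<A|dirty|clean>

step 1/5 (Left): <A|dirty|clean>
step 2/5 (Right): <B|dirty|clean>
step 3/5 (Suck): <B|dirty|clean>
step 4/5 (Suck): <B|dirty|clean>
step 5/5 (Left): <A|dirty|clean>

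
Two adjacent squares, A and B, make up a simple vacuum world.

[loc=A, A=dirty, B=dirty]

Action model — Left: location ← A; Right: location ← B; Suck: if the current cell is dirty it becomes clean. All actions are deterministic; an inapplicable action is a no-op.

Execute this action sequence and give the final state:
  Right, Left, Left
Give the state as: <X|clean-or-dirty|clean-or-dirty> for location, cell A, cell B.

[1] after Right: <B|dirty|dirty>
[2] after Left: <A|dirty|dirty>
[3] after Left: <A|dirty|dirty>

<A|dirty|dirty>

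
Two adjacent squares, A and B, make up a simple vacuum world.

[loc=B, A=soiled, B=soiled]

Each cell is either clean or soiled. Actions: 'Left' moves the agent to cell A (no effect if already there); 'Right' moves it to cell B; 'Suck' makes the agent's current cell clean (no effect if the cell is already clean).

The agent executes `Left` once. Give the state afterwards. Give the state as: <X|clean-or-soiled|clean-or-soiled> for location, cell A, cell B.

<A|soiled|soiled>

start: <B|soiled|soiled>
[1] after Left: <A|soiled|soiled>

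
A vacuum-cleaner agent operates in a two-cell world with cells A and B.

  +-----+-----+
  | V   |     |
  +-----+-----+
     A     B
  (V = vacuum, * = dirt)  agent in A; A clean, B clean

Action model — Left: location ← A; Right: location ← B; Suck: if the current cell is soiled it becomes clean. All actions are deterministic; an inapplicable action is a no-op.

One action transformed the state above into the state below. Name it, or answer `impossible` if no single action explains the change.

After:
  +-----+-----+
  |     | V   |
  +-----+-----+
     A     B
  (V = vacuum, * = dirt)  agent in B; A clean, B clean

Right

try  Left: (A; A:clean, B:clean)
try Right: (B; A:clean, B:clean)  ← match
try  Suck: (A; A:clean, B:clean)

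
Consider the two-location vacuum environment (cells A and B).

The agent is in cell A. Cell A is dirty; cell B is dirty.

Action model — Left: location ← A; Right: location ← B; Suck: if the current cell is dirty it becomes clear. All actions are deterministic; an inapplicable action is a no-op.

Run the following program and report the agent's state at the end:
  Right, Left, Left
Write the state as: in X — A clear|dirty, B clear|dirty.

1) do Right; now in B — A dirty, B dirty
2) do Left; now in A — A dirty, B dirty
3) do Left; now in A — A dirty, B dirty

in A — A dirty, B dirty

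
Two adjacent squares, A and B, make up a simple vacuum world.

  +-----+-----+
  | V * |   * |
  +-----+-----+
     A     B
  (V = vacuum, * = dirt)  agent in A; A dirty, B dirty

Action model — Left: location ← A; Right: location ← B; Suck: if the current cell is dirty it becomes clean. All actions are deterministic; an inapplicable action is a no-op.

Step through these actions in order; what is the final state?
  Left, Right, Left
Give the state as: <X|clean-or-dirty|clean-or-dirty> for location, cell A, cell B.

t=1 Left ⇒ <A|dirty|dirty>
t=2 Right ⇒ <B|dirty|dirty>
t=3 Left ⇒ <A|dirty|dirty>

<A|dirty|dirty>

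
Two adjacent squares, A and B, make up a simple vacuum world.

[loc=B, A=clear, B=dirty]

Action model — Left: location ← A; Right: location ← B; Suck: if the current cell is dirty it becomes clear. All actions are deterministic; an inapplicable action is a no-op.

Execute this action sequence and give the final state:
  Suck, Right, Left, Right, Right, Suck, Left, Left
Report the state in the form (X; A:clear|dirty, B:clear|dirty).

(A; A:clear, B:clear)

1) do Suck; now (B; A:clear, B:clear)
2) do Right; now (B; A:clear, B:clear)
3) do Left; now (A; A:clear, B:clear)
4) do Right; now (B; A:clear, B:clear)
5) do Right; now (B; A:clear, B:clear)
6) do Suck; now (B; A:clear, B:clear)
7) do Left; now (A; A:clear, B:clear)
8) do Left; now (A; A:clear, B:clear)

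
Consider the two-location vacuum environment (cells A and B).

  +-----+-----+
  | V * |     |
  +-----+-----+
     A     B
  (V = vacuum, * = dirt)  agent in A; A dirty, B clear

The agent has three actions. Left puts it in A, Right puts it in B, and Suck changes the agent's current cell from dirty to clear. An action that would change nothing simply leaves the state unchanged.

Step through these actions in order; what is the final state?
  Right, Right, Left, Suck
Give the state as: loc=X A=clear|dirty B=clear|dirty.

loc=A A=clear B=clear

1) do Right; now loc=B A=dirty B=clear
2) do Right; now loc=B A=dirty B=clear
3) do Left; now loc=A A=dirty B=clear
4) do Suck; now loc=A A=clear B=clear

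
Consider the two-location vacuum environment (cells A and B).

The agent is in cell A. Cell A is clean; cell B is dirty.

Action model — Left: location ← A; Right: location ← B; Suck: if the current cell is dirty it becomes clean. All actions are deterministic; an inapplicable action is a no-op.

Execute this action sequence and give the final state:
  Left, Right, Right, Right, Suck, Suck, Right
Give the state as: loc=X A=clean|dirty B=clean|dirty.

1. Left → loc=A A=clean B=dirty
2. Right → loc=B A=clean B=dirty
3. Right → loc=B A=clean B=dirty
4. Right → loc=B A=clean B=dirty
5. Suck → loc=B A=clean B=clean
6. Suck → loc=B A=clean B=clean
7. Right → loc=B A=clean B=clean

loc=B A=clean B=clean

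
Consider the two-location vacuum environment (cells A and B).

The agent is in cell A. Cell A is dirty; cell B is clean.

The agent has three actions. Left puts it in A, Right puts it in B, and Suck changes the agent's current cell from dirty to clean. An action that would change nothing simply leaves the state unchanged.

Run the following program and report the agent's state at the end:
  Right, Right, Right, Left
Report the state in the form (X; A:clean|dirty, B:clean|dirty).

(A; A:dirty, B:clean)

Right (#1): (B; A:dirty, B:clean)
Right (#2): (B; A:dirty, B:clean)
Right (#3): (B; A:dirty, B:clean)
Left (#4): (A; A:dirty, B:clean)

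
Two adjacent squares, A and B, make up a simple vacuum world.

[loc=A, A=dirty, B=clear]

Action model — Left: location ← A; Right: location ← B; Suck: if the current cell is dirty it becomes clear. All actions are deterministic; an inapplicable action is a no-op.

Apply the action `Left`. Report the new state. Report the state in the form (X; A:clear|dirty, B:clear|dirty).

(A; A:dirty, B:clear)

start: (A; A:dirty, B:clear)
[1] after Left: (A; A:dirty, B:clear)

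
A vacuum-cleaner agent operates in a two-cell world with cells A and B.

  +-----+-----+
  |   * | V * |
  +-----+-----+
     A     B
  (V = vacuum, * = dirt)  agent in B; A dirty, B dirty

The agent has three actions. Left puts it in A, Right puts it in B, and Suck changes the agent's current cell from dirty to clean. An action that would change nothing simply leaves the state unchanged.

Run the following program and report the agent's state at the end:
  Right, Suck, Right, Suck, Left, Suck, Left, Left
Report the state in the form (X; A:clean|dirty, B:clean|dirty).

(A; A:clean, B:clean)

1. Right → (B; A:dirty, B:dirty)
2. Suck → (B; A:dirty, B:clean)
3. Right → (B; A:dirty, B:clean)
4. Suck → (B; A:dirty, B:clean)
5. Left → (A; A:dirty, B:clean)
6. Suck → (A; A:clean, B:clean)
7. Left → (A; A:clean, B:clean)
8. Left → (A; A:clean, B:clean)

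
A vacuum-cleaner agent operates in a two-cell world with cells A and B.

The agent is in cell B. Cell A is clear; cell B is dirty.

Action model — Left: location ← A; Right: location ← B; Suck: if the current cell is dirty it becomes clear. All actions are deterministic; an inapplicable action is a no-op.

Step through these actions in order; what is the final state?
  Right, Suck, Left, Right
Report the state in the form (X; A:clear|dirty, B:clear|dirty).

(B; A:clear, B:clear)

[1] after Right: (B; A:clear, B:dirty)
[2] after Suck: (B; A:clear, B:clear)
[3] after Left: (A; A:clear, B:clear)
[4] after Right: (B; A:clear, B:clear)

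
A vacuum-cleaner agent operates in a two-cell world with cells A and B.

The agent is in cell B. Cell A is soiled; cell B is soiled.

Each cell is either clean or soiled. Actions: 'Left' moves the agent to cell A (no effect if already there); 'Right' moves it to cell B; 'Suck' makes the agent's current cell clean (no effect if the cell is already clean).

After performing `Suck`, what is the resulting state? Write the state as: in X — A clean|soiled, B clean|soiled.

in B — A soiled, B clean

start: in B — A soiled, B soiled
[1] after Suck: in B — A soiled, B clean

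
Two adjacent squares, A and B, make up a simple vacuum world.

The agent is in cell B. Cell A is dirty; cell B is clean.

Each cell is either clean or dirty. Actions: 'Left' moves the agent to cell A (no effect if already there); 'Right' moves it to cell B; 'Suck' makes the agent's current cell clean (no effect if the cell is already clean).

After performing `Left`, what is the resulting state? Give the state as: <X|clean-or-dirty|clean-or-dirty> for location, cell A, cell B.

start: <B|dirty|clean>
t=1 Left ⇒ <A|dirty|clean>

<A|dirty|clean>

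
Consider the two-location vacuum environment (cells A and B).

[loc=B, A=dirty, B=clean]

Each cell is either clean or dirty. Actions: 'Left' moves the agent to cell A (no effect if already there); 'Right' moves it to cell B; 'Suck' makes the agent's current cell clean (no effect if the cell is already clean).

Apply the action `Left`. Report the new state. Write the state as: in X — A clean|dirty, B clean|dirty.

start: in B — A dirty, B clean
step 1/1 (Left): in A — A dirty, B clean

in A — A dirty, B clean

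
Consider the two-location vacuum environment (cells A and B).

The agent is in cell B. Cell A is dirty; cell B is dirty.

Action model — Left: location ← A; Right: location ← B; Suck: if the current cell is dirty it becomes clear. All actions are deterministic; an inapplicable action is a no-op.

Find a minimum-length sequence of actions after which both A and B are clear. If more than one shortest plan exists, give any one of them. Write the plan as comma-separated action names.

t=1 Suck ⇒ loc=B A=dirty B=clear
t=2 Left ⇒ loc=A A=dirty B=clear
t=3 Suck ⇒ loc=A A=clear B=clear
min 3: Suck B + move + Suck A

Suck, Left, Suck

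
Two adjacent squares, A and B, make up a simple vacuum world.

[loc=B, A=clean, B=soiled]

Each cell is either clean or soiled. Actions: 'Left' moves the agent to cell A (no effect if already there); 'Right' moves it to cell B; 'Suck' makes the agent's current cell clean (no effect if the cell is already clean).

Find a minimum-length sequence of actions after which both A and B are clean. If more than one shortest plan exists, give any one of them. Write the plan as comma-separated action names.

1) do Suck; now (B; A:clean, B:clean)
min 1: B is soiled, one Suck

Suck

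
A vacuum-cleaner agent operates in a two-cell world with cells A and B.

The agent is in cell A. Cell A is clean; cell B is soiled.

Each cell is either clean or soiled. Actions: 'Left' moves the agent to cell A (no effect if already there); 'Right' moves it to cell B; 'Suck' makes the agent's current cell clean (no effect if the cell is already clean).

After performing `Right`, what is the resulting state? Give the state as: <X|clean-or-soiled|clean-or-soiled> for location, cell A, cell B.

start: <A|clean|soiled>
[1] after Right: <B|clean|soiled>

<B|clean|soiled>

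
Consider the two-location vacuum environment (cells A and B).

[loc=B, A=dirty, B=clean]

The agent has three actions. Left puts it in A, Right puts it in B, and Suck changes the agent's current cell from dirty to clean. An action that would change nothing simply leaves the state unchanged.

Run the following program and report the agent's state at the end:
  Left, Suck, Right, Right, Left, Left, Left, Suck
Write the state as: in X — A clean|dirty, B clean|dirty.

in A — A clean, B clean

Left (#1): in A — A dirty, B clean
Suck (#2): in A — A clean, B clean
Right (#3): in B — A clean, B clean
Right (#4): in B — A clean, B clean
Left (#5): in A — A clean, B clean
Left (#6): in A — A clean, B clean
Left (#7): in A — A clean, B clean
Suck (#8): in A — A clean, B clean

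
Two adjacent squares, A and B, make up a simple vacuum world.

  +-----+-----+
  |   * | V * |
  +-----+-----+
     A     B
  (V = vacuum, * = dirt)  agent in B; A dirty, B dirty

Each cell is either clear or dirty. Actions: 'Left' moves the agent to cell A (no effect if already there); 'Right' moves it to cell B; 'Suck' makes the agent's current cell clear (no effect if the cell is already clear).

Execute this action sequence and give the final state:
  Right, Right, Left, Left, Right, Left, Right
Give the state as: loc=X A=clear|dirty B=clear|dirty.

Right (#1): loc=B A=dirty B=dirty
Right (#2): loc=B A=dirty B=dirty
Left (#3): loc=A A=dirty B=dirty
Left (#4): loc=A A=dirty B=dirty
Right (#5): loc=B A=dirty B=dirty
Left (#6): loc=A A=dirty B=dirty
Right (#7): loc=B A=dirty B=dirty

loc=B A=dirty B=dirty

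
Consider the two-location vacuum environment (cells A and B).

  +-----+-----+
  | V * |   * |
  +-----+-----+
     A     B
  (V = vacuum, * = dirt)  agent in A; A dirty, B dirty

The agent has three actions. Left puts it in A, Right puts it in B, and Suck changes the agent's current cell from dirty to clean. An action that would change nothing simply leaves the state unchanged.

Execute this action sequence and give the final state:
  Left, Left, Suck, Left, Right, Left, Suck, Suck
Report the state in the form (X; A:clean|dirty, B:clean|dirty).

(A; A:clean, B:dirty)

t=1 Left ⇒ (A; A:dirty, B:dirty)
t=2 Left ⇒ (A; A:dirty, B:dirty)
t=3 Suck ⇒ (A; A:clean, B:dirty)
t=4 Left ⇒ (A; A:clean, B:dirty)
t=5 Right ⇒ (B; A:clean, B:dirty)
t=6 Left ⇒ (A; A:clean, B:dirty)
t=7 Suck ⇒ (A; A:clean, B:dirty)
t=8 Suck ⇒ (A; A:clean, B:dirty)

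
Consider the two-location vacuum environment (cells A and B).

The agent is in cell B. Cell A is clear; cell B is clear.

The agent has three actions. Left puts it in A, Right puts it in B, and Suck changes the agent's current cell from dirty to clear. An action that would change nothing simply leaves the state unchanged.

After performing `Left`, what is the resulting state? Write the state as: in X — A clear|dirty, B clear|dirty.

start: in B — A clear, B clear
1. Left → in A — A clear, B clear

in A — A clear, B clear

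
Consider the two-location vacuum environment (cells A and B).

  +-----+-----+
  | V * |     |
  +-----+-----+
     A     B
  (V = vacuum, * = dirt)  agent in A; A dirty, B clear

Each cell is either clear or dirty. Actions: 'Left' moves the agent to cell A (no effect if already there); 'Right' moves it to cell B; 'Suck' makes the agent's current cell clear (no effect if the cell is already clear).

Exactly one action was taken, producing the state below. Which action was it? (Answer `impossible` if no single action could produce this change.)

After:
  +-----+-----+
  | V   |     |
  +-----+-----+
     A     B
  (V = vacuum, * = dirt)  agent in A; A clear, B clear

try  Left: (A; A:dirty, B:clear)
try Right: (B; A:dirty, B:clear)
try  Suck: (A; A:clear, B:clear)  ← match

Suck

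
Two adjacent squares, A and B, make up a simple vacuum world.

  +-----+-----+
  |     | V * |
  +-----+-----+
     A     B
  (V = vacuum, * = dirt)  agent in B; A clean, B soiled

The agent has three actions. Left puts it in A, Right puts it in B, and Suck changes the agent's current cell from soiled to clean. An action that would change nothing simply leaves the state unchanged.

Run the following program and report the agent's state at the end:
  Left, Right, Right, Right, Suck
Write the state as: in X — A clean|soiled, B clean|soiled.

t=1 Left ⇒ in A — A clean, B soiled
t=2 Right ⇒ in B — A clean, B soiled
t=3 Right ⇒ in B — A clean, B soiled
t=4 Right ⇒ in B — A clean, B soiled
t=5 Suck ⇒ in B — A clean, B clean

in B — A clean, B clean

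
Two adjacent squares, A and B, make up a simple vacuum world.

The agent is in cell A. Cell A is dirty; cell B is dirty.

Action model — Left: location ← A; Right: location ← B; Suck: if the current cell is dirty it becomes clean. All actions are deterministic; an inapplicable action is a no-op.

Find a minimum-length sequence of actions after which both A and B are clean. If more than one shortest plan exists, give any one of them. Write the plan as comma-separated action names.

Suck (#1): loc=A A=clean B=dirty
Right (#2): loc=B A=clean B=dirty
Suck (#3): loc=B A=clean B=clean
min 3: Suck A + move + Suck B

Suck, Right, Suck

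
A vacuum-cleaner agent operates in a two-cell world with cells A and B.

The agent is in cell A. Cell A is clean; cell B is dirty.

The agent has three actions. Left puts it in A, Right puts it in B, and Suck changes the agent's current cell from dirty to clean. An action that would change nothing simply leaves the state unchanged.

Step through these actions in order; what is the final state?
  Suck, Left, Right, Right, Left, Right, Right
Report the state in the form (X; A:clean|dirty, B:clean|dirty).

(B; A:clean, B:dirty)

1) do Suck; now (A; A:clean, B:dirty)
2) do Left; now (A; A:clean, B:dirty)
3) do Right; now (B; A:clean, B:dirty)
4) do Right; now (B; A:clean, B:dirty)
5) do Left; now (A; A:clean, B:dirty)
6) do Right; now (B; A:clean, B:dirty)
7) do Right; now (B; A:clean, B:dirty)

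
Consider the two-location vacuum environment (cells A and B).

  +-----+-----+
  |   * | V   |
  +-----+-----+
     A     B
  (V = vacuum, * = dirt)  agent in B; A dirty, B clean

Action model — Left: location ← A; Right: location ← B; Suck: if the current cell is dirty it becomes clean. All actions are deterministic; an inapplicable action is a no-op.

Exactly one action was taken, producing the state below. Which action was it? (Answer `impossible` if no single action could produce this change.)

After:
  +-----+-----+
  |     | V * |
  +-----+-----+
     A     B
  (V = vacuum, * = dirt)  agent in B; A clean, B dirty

try  Left: <A|dirty|clean>
try Right: <B|dirty|clean>
try  Suck: <B|dirty|clean>
no single action produces the after-state

impossible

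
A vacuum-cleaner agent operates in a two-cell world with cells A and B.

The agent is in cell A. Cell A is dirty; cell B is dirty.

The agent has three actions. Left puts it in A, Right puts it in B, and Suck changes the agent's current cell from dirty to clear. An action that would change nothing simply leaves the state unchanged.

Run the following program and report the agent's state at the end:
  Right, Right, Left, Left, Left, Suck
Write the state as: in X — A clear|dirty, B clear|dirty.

in A — A clear, B dirty

1) do Right; now in B — A dirty, B dirty
2) do Right; now in B — A dirty, B dirty
3) do Left; now in A — A dirty, B dirty
4) do Left; now in A — A dirty, B dirty
5) do Left; now in A — A dirty, B dirty
6) do Suck; now in A — A clear, B dirty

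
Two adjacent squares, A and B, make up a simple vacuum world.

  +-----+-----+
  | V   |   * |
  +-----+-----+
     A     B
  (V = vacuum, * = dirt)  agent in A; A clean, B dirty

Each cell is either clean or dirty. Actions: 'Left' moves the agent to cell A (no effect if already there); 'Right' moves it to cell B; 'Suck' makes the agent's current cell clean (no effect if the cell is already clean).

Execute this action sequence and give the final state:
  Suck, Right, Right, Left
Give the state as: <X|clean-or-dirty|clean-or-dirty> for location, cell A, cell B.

<A|clean|dirty>

1. Suck → <A|clean|dirty>
2. Right → <B|clean|dirty>
3. Right → <B|clean|dirty>
4. Left → <A|clean|dirty>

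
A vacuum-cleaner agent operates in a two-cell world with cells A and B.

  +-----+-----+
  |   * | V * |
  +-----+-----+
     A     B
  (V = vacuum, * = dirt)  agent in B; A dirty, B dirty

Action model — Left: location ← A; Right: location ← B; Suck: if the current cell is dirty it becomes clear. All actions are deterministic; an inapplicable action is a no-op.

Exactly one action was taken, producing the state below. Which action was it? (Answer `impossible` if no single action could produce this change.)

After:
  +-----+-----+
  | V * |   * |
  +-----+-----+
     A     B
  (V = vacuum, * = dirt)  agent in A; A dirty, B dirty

Left

try  Left: loc=A A=dirty B=dirty  ← match
try Right: loc=B A=dirty B=dirty
try  Suck: loc=B A=dirty B=clear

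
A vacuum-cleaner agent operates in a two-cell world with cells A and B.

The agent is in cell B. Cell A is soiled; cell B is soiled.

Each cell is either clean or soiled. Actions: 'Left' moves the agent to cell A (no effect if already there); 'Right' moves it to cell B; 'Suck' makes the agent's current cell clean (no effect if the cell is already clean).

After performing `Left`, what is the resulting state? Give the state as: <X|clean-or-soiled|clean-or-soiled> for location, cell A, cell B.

<A|soiled|soiled>

start: <B|soiled|soiled>
1. Left → <A|soiled|soiled>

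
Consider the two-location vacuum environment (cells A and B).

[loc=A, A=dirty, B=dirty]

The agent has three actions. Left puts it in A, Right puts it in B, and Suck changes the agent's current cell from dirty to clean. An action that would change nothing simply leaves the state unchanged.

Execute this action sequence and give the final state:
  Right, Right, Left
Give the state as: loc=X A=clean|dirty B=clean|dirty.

t=1 Right ⇒ loc=B A=dirty B=dirty
t=2 Right ⇒ loc=B A=dirty B=dirty
t=3 Left ⇒ loc=A A=dirty B=dirty

loc=A A=dirty B=dirty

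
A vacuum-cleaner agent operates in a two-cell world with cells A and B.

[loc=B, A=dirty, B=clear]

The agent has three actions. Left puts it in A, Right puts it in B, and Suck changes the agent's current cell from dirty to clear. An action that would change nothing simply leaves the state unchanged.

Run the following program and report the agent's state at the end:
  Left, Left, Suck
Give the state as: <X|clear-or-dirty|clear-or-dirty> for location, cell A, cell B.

<A|clear|clear>

t=1 Left ⇒ <A|dirty|clear>
t=2 Left ⇒ <A|dirty|clear>
t=3 Suck ⇒ <A|clear|clear>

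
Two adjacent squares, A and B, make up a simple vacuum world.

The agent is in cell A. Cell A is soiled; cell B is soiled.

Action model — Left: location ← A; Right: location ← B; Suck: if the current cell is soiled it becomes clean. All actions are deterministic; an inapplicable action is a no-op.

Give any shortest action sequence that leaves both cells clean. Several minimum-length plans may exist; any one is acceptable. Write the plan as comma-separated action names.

1. Suck → (A; A:clean, B:soiled)
2. Right → (B; A:clean, B:soiled)
3. Suck → (B; A:clean, B:clean)
min 3: Suck A + move + Suck B

Suck, Right, Suck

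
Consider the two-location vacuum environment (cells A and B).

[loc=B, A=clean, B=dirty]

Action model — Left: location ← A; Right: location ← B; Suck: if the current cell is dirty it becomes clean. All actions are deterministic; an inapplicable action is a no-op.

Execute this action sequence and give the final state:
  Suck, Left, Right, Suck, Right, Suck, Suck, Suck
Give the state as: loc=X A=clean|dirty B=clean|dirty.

[1] after Suck: loc=B A=clean B=clean
[2] after Left: loc=A A=clean B=clean
[3] after Right: loc=B A=clean B=clean
[4] after Suck: loc=B A=clean B=clean
[5] after Right: loc=B A=clean B=clean
[6] after Suck: loc=B A=clean B=clean
[7] after Suck: loc=B A=clean B=clean
[8] after Suck: loc=B A=clean B=clean

loc=B A=clean B=clean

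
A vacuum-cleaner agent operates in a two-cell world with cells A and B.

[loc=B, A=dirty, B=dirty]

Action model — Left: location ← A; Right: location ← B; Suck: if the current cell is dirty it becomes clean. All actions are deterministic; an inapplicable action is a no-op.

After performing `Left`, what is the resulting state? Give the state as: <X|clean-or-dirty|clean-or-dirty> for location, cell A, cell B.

<A|dirty|dirty>

start: <B|dirty|dirty>
1) do Left; now <A|dirty|dirty>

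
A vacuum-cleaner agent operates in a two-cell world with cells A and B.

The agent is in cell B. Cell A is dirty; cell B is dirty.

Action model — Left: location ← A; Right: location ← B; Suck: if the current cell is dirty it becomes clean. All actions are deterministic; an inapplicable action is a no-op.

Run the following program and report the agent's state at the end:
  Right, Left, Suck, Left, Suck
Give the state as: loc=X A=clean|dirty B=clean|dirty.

[1] after Right: loc=B A=dirty B=dirty
[2] after Left: loc=A A=dirty B=dirty
[3] after Suck: loc=A A=clean B=dirty
[4] after Left: loc=A A=clean B=dirty
[5] after Suck: loc=A A=clean B=dirty

loc=A A=clean B=dirty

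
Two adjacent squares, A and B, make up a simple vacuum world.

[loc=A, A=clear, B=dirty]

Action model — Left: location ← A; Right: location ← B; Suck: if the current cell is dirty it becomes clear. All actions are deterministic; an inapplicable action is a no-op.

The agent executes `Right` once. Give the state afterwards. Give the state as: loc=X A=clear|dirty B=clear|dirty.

loc=B A=clear B=dirty

start: loc=A A=clear B=dirty
1) do Right; now loc=B A=clear B=dirty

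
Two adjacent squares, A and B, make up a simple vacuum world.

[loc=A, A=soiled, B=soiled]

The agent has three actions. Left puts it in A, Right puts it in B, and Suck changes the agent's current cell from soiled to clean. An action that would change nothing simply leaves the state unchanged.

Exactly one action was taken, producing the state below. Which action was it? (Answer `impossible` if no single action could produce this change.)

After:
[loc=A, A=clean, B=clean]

impossible

try  Left: <A|soiled|soiled>
try Right: <B|soiled|soiled>
try  Suck: <A|clean|soiled>
no single action produces the after-state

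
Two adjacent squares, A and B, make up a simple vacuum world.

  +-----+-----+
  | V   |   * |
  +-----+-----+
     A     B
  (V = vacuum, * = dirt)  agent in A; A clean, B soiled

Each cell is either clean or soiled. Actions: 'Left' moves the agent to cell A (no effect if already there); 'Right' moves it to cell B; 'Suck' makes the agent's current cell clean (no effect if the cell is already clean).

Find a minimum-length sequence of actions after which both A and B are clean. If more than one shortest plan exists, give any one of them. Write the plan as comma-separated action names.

Right (#1): (B; A:clean, B:soiled)
Suck (#2): (B; A:clean, B:clean)
min 2: go B then Suck

Right, Suck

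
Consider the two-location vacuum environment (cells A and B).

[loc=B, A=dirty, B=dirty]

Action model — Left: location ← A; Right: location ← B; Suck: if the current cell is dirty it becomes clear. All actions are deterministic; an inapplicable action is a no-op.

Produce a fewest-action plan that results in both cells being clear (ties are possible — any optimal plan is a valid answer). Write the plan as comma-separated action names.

Suck, Left, Suck

Suck (#1): loc=B A=dirty B=clear
Left (#2): loc=A A=dirty B=clear
Suck (#3): loc=A A=clear B=clear
min 3: Suck B + move + Suck A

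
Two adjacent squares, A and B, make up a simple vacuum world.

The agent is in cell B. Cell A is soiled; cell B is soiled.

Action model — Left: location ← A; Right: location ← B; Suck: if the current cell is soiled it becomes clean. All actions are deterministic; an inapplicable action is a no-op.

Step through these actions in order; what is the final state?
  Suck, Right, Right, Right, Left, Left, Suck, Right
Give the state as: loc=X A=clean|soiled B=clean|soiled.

loc=B A=clean B=clean

step 1/8 (Suck): loc=B A=soiled B=clean
step 2/8 (Right): loc=B A=soiled B=clean
step 3/8 (Right): loc=B A=soiled B=clean
step 4/8 (Right): loc=B A=soiled B=clean
step 5/8 (Left): loc=A A=soiled B=clean
step 6/8 (Left): loc=A A=soiled B=clean
step 7/8 (Suck): loc=A A=clean B=clean
step 8/8 (Right): loc=B A=clean B=clean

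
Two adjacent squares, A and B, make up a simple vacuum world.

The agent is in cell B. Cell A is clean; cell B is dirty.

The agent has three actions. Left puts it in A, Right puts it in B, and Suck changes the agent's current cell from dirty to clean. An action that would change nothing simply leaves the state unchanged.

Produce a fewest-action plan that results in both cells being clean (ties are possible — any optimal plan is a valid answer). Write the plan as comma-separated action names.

Suck

step 1/1 (Suck): <B|clean|clean>
min 1: B is dirty, one Suck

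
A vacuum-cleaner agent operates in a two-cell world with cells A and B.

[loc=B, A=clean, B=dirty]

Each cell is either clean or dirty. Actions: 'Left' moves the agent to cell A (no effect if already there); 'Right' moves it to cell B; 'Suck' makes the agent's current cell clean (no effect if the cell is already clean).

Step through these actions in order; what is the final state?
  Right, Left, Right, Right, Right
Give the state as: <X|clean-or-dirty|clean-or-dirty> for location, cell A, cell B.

1) do Right; now <B|clean|dirty>
2) do Left; now <A|clean|dirty>
3) do Right; now <B|clean|dirty>
4) do Right; now <B|clean|dirty>
5) do Right; now <B|clean|dirty>

<B|clean|dirty>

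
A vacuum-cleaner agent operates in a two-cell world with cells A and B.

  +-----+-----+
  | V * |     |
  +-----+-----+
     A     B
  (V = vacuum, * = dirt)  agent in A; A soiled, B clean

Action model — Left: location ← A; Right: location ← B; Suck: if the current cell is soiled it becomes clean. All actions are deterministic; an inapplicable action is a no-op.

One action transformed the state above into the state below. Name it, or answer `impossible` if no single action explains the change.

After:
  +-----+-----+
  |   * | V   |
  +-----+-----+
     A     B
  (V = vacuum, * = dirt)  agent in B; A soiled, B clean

try  Left: loc=A A=soiled B=clean
try Right: loc=B A=soiled B=clean  ← match
try  Suck: loc=A A=clean B=clean

Right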